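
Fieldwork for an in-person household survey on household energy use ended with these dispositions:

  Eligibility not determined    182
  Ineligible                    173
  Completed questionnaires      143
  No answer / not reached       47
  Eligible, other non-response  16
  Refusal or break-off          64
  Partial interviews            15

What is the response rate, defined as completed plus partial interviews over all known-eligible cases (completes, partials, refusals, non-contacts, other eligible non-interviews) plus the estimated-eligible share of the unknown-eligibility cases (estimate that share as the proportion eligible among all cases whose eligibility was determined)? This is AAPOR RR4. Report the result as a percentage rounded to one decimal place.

39.7%

Num: 143 + 15 = 158
Determined eligible: 143 + 15 + 64 + 47 + 16 = 285
e = 285 / (285 + 173) = 285 / 458 = 0.6223
Eligible share of unknowns: 0.6223 × 182 = 113.26
Base: 285 + 113.26 = 398.26
RR4 = 158 / 398.26 = 0.3967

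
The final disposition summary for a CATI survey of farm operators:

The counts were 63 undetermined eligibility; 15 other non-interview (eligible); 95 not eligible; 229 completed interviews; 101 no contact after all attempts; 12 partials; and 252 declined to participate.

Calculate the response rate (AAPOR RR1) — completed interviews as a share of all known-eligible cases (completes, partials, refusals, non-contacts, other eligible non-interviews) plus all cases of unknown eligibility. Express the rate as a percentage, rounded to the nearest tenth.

Top → 229
Denominator → 229 + 12 + 252 + 101 + 15 + 63 = 672
RR1 = 229 / 672 = 0.3408

34.1%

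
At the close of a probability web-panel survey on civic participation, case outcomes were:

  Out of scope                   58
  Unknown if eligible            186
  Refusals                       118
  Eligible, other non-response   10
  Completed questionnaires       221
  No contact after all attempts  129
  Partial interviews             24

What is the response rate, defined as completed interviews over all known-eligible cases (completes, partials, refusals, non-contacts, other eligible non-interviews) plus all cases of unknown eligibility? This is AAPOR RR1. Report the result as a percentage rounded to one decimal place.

32.1%

Num = 221
Base = 221 + 24 + 118 + 129 + 10 + 186 = 688
RR1 = 221 / 688 = 0.3212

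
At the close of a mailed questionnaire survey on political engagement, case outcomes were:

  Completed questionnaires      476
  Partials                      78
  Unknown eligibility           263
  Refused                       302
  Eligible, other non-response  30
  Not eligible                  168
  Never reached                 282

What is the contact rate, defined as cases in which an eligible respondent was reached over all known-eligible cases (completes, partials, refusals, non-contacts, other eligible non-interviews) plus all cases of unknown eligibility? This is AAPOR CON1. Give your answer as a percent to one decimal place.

Numerator = 476 + 78 + 302 + 30 = 886
Denominator = 476 + 78 + 302 + 282 + 30 + 263 = 1431
CON1 = 886 / 1431 = 0.6191

61.9%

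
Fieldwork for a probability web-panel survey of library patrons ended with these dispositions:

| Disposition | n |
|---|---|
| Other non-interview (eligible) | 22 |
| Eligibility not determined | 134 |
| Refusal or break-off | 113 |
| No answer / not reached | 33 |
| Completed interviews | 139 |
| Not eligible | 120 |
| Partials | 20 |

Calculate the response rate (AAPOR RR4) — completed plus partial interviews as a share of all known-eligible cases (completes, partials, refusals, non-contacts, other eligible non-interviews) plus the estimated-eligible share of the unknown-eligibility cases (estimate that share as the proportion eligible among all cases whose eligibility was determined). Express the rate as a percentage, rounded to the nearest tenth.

Num = 139 + 20 = 159
Determined eligible = 139 + 20 + 113 + 33 + 22 = 327
e = 327 / (327 + 120) = 327 / 447 = 0.7315
e × U = 0.7315 × 134 = 98.02
Denominator = 327 + 98.02 = 425.02
RR4 = 159 / 425.02 = 0.3741

37.4%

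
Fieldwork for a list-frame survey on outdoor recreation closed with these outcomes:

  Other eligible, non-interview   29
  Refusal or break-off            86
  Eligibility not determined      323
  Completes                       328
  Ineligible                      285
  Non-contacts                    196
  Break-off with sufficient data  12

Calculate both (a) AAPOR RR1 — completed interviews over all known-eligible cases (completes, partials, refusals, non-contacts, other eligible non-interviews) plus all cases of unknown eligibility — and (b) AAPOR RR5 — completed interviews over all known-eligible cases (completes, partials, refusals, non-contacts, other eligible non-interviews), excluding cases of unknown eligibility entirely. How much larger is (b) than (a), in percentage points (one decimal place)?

16.7

Top: 328
Base: 328 + 12 + 86 + 196 + 29 + 323 = 974
RR1 = 328 / 974 = 0.3368
Base: 328 + 12 + 86 + 196 + 29 = 651
RR5 = 328 / 651 = 0.5038
Difference = 50.38 − 33.68 = 16.70 percentage points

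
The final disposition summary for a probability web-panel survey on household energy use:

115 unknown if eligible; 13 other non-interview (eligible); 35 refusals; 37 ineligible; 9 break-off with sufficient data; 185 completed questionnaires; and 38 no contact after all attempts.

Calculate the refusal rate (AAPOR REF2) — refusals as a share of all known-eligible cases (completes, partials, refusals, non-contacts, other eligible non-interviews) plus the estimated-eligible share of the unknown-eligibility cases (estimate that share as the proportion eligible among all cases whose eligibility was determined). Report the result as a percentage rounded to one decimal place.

Numerator = 35
Eligible (known) = 185 + 9 + 35 + 38 + 13 = 280
e = 280 / (280 + 37) = 280 / 317 = 0.8833
Eligible share of unknowns = 0.8833 × 115 = 101.58
Denominator = 280 + 101.58 = 381.58
REF2 = 35 / 381.58 = 0.0917

9.2%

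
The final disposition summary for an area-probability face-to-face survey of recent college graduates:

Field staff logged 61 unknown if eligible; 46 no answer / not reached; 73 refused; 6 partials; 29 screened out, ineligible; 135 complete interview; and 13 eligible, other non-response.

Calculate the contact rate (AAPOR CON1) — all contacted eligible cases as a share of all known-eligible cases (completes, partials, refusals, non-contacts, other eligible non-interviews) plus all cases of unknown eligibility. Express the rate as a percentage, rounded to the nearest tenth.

Top → 135 + 6 + 73 + 13 = 227
Base → 135 + 6 + 73 + 46 + 13 + 61 = 334
CON1 = 227 / 334 = 0.6796

68.0%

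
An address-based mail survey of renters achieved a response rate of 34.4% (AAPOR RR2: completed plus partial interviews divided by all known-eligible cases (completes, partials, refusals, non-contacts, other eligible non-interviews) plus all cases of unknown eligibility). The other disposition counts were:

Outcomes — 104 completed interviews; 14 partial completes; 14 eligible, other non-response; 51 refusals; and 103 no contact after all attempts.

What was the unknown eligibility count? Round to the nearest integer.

57

Numerator = 104 + 14 = 118
RR2 = 118 / D = 0.344
D = 118 / 0.344 = 343.0
Other denominator terms total 286
unknown eligibility = 343.0 − 286 ≈ 57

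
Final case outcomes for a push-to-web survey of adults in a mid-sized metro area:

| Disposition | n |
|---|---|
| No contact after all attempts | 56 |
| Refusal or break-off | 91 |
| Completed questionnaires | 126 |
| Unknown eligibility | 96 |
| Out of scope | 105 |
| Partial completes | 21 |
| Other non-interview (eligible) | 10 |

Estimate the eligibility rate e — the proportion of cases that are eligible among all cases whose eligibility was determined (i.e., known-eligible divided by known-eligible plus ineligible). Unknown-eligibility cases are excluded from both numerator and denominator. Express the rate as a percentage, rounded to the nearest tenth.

74.3%

Known eligible: 126 + 21 + 91 + 56 + 10 = 304
e = 304 / (304 + 105) = 304 / 409 = 0.7433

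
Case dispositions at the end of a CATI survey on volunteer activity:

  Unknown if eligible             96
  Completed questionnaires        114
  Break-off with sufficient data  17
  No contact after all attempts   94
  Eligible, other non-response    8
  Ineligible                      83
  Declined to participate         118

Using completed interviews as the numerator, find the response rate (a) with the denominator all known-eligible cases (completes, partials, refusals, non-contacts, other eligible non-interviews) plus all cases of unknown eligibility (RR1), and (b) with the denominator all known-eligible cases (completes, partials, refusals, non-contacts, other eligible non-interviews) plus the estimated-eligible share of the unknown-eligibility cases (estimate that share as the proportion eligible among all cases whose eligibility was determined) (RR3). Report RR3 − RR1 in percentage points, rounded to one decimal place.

Numerator → 114
Denom → 114 + 17 + 118 + 94 + 8 + 96 = 447
RR1 = 114 / 447 = 0.2550
Eligible (known) → 114 + 17 + 118 + 94 + 8 = 351
e = 351 / (351 + 83) = 351 / 434 = 0.8088
Eligible share of unknowns → 0.8088 × 96 = 77.64
Denom → 351 + 77.64 = 428.64
RR3 = 114 / 428.64 = 0.2660
Difference = 26.60 − 25.50 = 1.10 percentage points

1.1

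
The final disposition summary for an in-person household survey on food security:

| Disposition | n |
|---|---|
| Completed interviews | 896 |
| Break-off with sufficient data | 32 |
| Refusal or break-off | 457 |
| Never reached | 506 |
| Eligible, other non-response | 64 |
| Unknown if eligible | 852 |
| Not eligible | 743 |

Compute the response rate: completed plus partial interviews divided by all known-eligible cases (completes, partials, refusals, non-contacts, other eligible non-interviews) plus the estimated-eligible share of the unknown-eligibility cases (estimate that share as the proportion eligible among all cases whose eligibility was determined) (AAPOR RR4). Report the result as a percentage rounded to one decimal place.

36.1%

Top = 896 + 32 = 928
Known eligible = 896 + 32 + 457 + 506 + 64 = 1955
e = 1955 / (1955 + 743) = 1955 / 2698 = 0.7246
Eligible share of unknowns = 0.7246 × 852 = 617.36
Denominator = 1955 + 617.36 = 2572.36
RR4 = 928 / 2572.36 = 0.3608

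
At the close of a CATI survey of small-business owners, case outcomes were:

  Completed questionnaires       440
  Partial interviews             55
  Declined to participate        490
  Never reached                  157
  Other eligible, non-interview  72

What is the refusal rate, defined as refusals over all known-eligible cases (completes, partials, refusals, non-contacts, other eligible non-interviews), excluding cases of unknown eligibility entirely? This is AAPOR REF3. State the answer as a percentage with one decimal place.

Top = 490
Denom = 440 + 55 + 490 + 157 + 72 = 1214
REF3 = 490 / 1214 = 0.4036

40.4%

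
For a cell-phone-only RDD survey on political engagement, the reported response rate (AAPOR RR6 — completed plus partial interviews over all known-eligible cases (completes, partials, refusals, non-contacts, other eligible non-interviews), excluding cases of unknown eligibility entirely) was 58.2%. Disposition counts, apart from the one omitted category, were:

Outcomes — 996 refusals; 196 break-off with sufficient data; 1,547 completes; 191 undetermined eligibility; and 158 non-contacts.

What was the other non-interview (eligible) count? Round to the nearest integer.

98

Numerator: 1547 + 196 = 1743
RR6 = 1743 / D = 0.582
D = 1743 / 0.582 = 2994.8
Other denominator terms total 2897
other non-interview (eligible) = 2994.8 − 2897 ≈ 98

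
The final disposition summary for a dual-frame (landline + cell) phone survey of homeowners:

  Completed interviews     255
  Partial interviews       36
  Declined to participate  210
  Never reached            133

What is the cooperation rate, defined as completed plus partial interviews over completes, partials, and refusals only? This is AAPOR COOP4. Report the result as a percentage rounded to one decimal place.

58.1%

Numerator → 255 + 36 = 291
Denominator → 255 + 36 + 210 = 501
COOP4 = 291 / 501 = 0.5808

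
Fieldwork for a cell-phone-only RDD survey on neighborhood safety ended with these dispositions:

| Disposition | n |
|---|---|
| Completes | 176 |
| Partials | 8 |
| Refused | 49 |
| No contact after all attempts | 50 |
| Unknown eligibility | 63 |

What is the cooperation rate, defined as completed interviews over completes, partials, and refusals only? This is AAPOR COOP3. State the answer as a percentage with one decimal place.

Top: 176
Base: 176 + 8 + 49 = 233
COOP3 = 176 / 233 = 0.7554

75.5%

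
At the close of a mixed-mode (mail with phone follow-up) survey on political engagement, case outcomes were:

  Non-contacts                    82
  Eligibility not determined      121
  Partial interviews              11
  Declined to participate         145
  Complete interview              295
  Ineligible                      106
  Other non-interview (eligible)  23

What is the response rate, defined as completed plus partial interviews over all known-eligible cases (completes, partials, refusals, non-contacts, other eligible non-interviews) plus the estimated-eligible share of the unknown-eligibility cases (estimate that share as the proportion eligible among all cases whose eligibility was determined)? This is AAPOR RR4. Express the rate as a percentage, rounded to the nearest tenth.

46.5%

Num: 295 + 11 = 306
Known eligible: 295 + 11 + 145 + 82 + 23 = 556
e = 556 / (556 + 106) = 556 / 662 = 0.8399
e × U: 0.8399 × 121 = 101.63
Denom: 556 + 101.63 = 657.63
RR4 = 306 / 657.63 = 0.4653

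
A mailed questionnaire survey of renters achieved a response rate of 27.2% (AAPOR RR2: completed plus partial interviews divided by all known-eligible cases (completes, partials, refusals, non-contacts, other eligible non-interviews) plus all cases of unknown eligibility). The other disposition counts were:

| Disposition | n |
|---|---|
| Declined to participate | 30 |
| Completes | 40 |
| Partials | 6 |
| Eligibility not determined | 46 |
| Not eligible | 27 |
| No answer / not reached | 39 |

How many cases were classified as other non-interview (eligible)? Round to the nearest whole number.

8

Top = 40 + 6 = 46
RR2 = 46 / D = 0.272
D = 46 / 0.272 = 169.1
Remaining denominator categories sum to 161
other non-interview (eligible) = 169.1 − 161 ≈ 8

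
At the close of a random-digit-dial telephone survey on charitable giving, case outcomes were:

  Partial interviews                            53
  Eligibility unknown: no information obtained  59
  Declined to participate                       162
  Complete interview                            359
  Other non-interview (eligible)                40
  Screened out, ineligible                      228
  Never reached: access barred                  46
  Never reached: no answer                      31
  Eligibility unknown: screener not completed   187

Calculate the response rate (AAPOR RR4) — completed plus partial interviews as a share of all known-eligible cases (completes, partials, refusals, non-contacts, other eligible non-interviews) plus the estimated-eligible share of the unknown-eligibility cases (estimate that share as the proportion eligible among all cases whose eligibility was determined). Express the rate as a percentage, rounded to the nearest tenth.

47.0%

Non-contacts = 31 + 46 = 77
Undetermined eligibility = 187 + 59 = 246
Numerator → 359 + 53 = 412
Known eligible → 359 + 53 + 162 + 77 + 40 = 691
e = 691 / (691 + 228) = 691 / 919 = 0.7519
Eligible share of unknowns → 0.7519 × 246 = 184.97
Denominator → 691 + 184.97 = 875.97
RR4 = 412 / 875.97 = 0.4703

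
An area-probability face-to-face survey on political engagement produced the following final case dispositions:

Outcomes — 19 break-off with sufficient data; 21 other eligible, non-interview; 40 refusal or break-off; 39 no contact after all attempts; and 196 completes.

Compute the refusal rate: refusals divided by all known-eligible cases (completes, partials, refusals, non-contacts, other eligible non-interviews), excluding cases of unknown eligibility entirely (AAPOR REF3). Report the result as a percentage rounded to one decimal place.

Top = 40
Base = 196 + 19 + 40 + 39 + 21 = 315
REF3 = 40 / 315 = 0.1270

12.7%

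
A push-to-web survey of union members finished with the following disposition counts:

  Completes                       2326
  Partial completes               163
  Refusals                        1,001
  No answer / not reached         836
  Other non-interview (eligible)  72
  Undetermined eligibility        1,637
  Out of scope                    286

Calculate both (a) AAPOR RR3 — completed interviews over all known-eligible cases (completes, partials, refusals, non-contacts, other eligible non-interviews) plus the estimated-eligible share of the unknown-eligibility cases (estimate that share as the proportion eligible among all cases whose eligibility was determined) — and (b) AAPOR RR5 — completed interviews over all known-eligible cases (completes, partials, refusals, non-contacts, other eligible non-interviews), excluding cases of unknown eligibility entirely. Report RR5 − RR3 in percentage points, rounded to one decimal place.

Numerator = 2326
Known eligible = 2326 + 163 + 1001 + 836 + 72 = 4398
e = 4398 / (4398 + 286) = 4398 / 4684 = 0.9389
Estimated eligible among unknowns = 0.9389 × 1637 = 1536.98
Denominator = 4398 + 1536.98 = 5934.98
RR3 = 2326 / 5934.98 = 0.3919
Denominator = 2326 + 163 + 1001 + 836 + 72 = 4398
RR5 = 2326 / 4398 = 0.5289
Difference = 52.89 − 39.19 = 13.70 percentage points

13.7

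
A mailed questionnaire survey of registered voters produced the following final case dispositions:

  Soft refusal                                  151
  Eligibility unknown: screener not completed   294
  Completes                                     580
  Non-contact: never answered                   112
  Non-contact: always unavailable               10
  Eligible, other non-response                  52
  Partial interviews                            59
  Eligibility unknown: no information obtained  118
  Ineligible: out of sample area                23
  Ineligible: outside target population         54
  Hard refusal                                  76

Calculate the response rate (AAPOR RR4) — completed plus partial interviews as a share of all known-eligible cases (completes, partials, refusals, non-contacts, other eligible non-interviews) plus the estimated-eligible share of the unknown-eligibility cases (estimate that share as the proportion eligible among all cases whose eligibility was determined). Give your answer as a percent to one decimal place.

44.9%

Refusals = 76 + 151 = 227
No contact after all attempts = 112 + 10 = 122
Undetermined eligibility = 294 + 118 = 412
Screened out, ineligible = 54 + 23 = 77
Top → 580 + 59 = 639
Eligible (known) → 580 + 59 + 227 + 122 + 52 = 1040
e = 1040 / (1040 + 77) = 1040 / 1117 = 0.9311
Eligible share of unknowns → 0.9311 × 412 = 383.61
Base → 1040 + 383.61 = 1423.61
RR4 = 639 / 1423.61 = 0.4489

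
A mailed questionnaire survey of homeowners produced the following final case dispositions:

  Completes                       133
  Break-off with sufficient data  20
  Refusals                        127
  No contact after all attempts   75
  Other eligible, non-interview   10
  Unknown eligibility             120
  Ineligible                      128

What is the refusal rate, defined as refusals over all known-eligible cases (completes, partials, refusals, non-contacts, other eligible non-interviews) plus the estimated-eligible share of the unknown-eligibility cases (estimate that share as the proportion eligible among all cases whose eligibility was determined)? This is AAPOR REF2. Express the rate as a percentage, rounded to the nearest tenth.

Num → 127
Eligible (known) → 133 + 20 + 127 + 75 + 10 = 365
e = 365 / (365 + 128) = 365 / 493 = 0.7404
e × U → 0.7404 × 120 = 88.85
Denominator → 365 + 88.85 = 453.85
REF2 = 127 / 453.85 = 0.2798

28.0%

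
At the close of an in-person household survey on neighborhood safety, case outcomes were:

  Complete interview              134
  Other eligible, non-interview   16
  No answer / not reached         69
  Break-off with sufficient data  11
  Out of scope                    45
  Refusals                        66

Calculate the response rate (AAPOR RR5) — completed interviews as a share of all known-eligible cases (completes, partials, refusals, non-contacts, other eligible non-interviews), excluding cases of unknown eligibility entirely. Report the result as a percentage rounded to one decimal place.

Num: 134
Denominator: 134 + 11 + 66 + 69 + 16 = 296
RR5 = 134 / 296 = 0.4527

45.3%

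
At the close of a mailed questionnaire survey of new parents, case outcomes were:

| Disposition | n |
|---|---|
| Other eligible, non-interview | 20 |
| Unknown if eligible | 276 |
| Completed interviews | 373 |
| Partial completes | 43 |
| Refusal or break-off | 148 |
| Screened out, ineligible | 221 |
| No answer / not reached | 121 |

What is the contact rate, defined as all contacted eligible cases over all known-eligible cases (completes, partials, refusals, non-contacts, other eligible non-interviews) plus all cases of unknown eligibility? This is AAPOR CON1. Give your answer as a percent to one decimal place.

59.5%

Num → 373 + 43 + 148 + 20 = 584
Base → 373 + 43 + 148 + 121 + 20 + 276 = 981
CON1 = 584 / 981 = 0.5953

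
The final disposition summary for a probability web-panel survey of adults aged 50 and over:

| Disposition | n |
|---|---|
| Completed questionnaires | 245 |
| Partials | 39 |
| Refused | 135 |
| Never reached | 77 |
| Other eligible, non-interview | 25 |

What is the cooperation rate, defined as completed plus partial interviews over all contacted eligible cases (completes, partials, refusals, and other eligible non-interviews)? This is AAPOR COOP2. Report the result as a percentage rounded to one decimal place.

Num = 245 + 39 = 284
Base = 245 + 39 + 135 + 25 = 444
COOP2 = 284 / 444 = 0.6396

64.0%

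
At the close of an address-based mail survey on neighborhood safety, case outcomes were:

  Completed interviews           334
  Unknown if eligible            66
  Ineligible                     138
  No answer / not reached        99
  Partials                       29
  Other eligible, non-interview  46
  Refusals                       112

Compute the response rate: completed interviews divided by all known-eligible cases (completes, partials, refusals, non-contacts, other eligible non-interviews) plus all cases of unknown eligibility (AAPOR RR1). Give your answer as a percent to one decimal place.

48.7%

Top → 334
Base → 334 + 29 + 112 + 99 + 46 + 66 = 686
RR1 = 334 / 686 = 0.4869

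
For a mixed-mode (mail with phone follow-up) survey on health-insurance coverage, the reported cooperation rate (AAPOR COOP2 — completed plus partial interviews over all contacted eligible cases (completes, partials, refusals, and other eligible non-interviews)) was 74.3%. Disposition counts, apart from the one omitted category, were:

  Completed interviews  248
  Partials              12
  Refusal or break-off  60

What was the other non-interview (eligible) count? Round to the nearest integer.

Numerator = 248 + 12 = 260
COOP2 = 260 / D = 0.743
D = 260 / 0.743 = 349.9
Other denominator terms total 320
other non-interview (eligible) = 349.9 − 320 ≈ 30

30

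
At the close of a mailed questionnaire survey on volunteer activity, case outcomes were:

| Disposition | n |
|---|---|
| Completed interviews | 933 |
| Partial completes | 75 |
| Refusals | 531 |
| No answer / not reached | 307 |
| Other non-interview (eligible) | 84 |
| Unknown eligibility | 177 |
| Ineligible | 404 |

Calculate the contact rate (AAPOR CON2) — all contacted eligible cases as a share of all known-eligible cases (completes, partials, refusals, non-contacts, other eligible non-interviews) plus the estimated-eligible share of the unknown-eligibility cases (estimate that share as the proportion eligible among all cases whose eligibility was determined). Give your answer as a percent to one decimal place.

78.2%

Num → 933 + 75 + 531 + 84 = 1623
Determined eligible → 933 + 75 + 531 + 307 + 84 = 1930
e = 1930 / (1930 + 404) = 1930 / 2334 = 0.8269
e × U → 0.8269 × 177 = 146.36
Denom → 1930 + 146.36 = 2076.36
CON2 = 1623 / 2076.36 = 0.7817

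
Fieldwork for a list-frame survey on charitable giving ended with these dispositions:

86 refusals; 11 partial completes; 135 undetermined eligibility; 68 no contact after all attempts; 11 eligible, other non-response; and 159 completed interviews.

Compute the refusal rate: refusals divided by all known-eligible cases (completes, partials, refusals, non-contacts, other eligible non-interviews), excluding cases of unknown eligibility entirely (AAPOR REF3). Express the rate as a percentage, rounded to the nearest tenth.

Num = 86
Base = 159 + 11 + 86 + 68 + 11 = 335
REF3 = 86 / 335 = 0.2567

25.7%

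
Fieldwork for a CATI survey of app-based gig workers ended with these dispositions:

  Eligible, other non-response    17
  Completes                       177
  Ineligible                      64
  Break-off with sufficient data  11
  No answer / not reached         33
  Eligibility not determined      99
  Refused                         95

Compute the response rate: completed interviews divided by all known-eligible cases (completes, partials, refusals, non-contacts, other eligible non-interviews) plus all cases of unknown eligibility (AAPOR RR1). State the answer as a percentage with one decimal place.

Num = 177
Denom = 177 + 11 + 95 + 33 + 17 + 99 = 432
RR1 = 177 / 432 = 0.4097

41.0%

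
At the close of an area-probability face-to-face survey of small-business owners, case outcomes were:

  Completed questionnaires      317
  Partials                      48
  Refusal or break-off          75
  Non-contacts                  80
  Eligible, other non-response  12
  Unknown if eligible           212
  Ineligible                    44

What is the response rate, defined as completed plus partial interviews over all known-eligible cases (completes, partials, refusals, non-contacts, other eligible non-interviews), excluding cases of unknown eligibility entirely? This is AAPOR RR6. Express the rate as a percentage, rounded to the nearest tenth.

Top = 317 + 48 = 365
Denom = 317 + 48 + 75 + 80 + 12 = 532
RR6 = 365 / 532 = 0.6861

68.6%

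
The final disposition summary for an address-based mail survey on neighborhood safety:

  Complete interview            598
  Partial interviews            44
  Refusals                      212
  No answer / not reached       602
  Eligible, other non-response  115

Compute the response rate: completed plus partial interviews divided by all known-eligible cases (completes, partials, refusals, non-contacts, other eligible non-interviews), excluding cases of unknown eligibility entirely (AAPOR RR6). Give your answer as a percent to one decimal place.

Num = 598 + 44 = 642
Base = 598 + 44 + 212 + 602 + 115 = 1571
RR6 = 642 / 1571 = 0.4087

40.9%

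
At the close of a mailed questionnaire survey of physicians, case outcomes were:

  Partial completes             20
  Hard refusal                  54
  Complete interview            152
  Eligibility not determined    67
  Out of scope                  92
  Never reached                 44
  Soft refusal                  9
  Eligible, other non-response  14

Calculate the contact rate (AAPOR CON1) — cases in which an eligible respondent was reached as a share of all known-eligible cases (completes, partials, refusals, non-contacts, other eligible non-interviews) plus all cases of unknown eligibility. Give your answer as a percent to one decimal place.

Refusals = 54 + 9 = 63
Num → 152 + 20 + 63 + 14 = 249
Denominator → 152 + 20 + 63 + 44 + 14 + 67 = 360
CON1 = 249 / 360 = 0.6917

69.2%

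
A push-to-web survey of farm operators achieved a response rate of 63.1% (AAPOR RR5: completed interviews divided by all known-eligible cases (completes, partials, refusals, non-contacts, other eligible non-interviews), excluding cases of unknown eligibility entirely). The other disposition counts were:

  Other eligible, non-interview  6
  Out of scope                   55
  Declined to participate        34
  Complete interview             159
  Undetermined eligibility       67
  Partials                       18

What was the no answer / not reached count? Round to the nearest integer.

RR5 = 159 / D = 0.631
D = 159 / 0.631 = 252.0
Rest of base = 217
no answer / not reached = 252.0 − 217 ≈ 35

35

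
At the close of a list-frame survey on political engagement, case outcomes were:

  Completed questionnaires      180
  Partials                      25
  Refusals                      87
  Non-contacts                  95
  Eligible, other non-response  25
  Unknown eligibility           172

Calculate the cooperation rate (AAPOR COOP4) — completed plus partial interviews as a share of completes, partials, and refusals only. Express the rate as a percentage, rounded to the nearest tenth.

Num → 180 + 25 = 205
Denom → 180 + 25 + 87 = 292
COOP4 = 205 / 292 = 0.7021

70.2%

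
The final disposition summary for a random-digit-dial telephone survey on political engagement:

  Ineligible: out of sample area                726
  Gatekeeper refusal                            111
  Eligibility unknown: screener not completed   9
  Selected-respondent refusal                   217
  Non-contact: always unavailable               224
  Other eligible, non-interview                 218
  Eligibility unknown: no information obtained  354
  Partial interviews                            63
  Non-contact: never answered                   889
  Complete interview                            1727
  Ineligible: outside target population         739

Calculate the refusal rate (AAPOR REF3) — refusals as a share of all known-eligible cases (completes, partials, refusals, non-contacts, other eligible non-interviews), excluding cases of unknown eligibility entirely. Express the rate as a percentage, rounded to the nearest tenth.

9.5%

Refusal or break-off = 111 + 217 = 328
Never reached = 889 + 224 = 1113
Unknown eligibility = 9 + 354 = 363
Screened out, ineligible = 739 + 726 = 1465
Top: 328
Denominator: 1727 + 63 + 328 + 1113 + 218 = 3449
REF3 = 328 / 3449 = 0.0951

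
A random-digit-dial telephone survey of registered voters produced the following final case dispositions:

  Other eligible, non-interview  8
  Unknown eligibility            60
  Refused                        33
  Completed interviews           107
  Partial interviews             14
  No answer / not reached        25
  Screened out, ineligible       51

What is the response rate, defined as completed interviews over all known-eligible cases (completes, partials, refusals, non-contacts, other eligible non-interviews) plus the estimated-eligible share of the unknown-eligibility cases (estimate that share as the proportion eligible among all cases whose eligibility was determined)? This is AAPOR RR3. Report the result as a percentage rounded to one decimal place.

Numerator: 107
Determined eligible: 107 + 14 + 33 + 25 + 8 = 187
e = 187 / (187 + 51) = 187 / 238 = 0.7857
e × U: 0.7857 × 60 = 47.14
Denominator: 187 + 47.14 = 234.14
RR3 = 107 / 234.14 = 0.4570

45.7%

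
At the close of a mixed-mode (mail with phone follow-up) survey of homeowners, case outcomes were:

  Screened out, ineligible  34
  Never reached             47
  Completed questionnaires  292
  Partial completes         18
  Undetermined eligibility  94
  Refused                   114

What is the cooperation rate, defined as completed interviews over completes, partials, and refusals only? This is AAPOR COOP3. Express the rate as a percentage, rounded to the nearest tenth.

Top → 292
Base → 292 + 18 + 114 = 424
COOP3 = 292 / 424 = 0.6887

68.9%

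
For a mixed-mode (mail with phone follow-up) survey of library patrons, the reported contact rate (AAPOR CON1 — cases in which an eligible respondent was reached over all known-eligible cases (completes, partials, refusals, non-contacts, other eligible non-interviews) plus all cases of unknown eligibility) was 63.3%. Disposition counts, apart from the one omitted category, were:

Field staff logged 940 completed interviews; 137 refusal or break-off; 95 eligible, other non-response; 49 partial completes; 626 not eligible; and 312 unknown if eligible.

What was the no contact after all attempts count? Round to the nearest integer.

Numerator = 940 + 49 + 137 + 95 = 1221
CON1 = 1221 / D = 0.633
D = 1221 / 0.633 = 1928.9
Rest of base = 1533
no contact after all attempts = 1928.9 − 1533 ≈ 396

396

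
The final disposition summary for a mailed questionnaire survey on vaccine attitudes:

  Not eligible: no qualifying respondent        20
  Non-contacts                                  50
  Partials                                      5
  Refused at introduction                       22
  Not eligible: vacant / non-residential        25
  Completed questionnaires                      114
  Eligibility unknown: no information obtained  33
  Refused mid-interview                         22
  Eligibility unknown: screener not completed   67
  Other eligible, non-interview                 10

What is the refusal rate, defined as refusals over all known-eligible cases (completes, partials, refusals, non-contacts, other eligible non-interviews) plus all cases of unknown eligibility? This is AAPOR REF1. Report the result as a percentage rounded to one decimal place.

Refused = 22 + 22 = 44
Unknown eligibility = 67 + 33 = 100
Not eligible = 20 + 25 = 45
Top → 44
Base → 114 + 5 + 44 + 50 + 10 + 100 = 323
REF1 = 44 / 323 = 0.1362

13.6%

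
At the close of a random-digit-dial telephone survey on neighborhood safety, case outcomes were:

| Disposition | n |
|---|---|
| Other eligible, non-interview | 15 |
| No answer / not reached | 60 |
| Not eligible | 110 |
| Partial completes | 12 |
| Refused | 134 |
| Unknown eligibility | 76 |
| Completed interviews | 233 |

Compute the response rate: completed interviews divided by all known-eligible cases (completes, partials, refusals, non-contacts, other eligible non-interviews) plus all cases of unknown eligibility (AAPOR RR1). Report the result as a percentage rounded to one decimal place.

44.0%

Top → 233
Denominator → 233 + 12 + 134 + 60 + 15 + 76 = 530
RR1 = 233 / 530 = 0.4396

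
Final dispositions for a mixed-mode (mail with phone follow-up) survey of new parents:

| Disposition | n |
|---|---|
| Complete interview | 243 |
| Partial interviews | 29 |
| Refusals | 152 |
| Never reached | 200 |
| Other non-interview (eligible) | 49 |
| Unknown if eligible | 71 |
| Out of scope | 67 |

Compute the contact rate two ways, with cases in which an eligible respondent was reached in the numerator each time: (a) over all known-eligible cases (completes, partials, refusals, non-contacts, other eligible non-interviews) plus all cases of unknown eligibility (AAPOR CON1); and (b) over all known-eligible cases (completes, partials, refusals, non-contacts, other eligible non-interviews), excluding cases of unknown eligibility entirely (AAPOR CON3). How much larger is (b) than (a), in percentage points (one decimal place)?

6.7

Top: 243 + 29 + 152 + 49 = 473
Denominator: 243 + 29 + 152 + 200 + 49 + 71 = 744
CON1 = 473 / 744 = 0.6358
Denominator: 243 + 29 + 152 + 200 + 49 = 673
CON3 = 473 / 673 = 0.7028
Difference = 70.28 − 63.58 = 6.70 percentage points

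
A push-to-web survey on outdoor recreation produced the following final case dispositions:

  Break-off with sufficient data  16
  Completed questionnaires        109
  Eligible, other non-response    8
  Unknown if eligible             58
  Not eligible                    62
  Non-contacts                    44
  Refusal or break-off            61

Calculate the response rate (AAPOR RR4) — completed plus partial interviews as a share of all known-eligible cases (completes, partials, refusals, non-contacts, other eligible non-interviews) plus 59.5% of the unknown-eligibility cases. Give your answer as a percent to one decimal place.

Num → 109 + 16 = 125
Eligible (known) → 109 + 16 + 61 + 44 + 8 = 238
Eligible share of unknowns → 0.5950 × 58 = 34.51
Denom → 238 + 34.51 = 272.51
RR4 = 125 / 272.51 = 0.4587

45.9%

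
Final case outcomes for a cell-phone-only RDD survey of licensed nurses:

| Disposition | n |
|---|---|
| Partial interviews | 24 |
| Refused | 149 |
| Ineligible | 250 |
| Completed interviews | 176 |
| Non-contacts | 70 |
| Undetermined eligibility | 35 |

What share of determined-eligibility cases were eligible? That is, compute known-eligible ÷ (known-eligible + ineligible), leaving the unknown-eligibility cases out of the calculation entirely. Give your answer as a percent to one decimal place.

62.6%

Determined eligible = 176 + 24 + 149 + 70 = 419
e = 419 / (419 + 250) = 419 / 669 = 0.6263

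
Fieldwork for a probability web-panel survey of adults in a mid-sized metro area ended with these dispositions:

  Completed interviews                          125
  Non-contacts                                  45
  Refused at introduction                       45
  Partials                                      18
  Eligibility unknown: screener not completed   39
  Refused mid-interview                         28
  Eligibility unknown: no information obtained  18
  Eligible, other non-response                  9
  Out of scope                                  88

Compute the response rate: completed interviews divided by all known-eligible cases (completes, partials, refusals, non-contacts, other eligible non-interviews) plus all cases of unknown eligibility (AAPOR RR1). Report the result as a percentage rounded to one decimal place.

Refusal or break-off = 45 + 28 = 73
Undetermined eligibility = 39 + 18 = 57
Num: 125
Denominator: 125 + 18 + 73 + 45 + 9 + 57 = 327
RR1 = 125 / 327 = 0.3823

38.2%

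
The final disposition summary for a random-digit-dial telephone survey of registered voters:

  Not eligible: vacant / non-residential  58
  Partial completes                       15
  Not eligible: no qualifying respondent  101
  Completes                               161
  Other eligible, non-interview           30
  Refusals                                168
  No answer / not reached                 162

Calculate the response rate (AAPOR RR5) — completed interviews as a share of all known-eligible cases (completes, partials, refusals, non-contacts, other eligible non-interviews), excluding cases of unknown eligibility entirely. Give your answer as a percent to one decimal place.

Ineligible = 101 + 58 = 159
Num → 161
Denominator → 161 + 15 + 168 + 162 + 30 = 536
RR5 = 161 / 536 = 0.3004

30.0%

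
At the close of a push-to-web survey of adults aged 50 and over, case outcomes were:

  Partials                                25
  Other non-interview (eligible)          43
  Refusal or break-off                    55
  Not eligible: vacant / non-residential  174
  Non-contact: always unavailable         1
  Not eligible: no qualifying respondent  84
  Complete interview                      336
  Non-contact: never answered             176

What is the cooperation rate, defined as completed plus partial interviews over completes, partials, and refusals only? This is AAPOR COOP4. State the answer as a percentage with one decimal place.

86.8%

Non-contacts = 176 + 1 = 177
Not eligible = 84 + 174 = 258
Num → 336 + 25 = 361
Denom → 336 + 25 + 55 = 416
COOP4 = 361 / 416 = 0.8678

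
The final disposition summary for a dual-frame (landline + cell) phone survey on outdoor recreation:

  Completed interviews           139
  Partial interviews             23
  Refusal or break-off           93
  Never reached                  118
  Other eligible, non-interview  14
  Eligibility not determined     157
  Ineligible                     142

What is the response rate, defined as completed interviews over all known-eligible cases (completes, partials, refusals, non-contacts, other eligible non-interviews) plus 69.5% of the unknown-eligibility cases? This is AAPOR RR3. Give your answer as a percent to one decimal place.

28.0%

Numerator = 139
Known eligible = 139 + 23 + 93 + 118 + 14 = 387
Eligible share of unknowns = 0.6950 × 157 = 109.11
Base = 387 + 109.11 = 496.11
RR3 = 139 / 496.11 = 0.2802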